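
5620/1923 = 5620/1923= 2.92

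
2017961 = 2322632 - 304671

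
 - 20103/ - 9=2233 + 2/3 = 2233.67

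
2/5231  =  2/5231 =0.00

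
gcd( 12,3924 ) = 12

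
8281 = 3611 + 4670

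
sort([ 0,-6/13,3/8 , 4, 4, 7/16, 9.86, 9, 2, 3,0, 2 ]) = [ - 6/13, 0, 0, 3/8,7/16, 2, 2, 3,4, 4, 9, 9.86] 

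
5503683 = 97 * 56739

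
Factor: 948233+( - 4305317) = - 2^2 * 3^1*37^1*7561^1 = - 3357084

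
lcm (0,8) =0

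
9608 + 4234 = 13842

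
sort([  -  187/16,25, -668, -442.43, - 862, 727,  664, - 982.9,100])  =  [ - 982.9,-862, - 668 , - 442.43, - 187/16, 25, 100, 664,  727] 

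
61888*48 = 2970624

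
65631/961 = 65631/961  =  68.29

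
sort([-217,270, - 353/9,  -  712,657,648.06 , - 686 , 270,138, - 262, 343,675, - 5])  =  [ - 712, - 686,  -  262, - 217 , - 353/9, - 5,138,270 , 270,343,648.06,657,  675 ] 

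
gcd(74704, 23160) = 8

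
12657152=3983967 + 8673185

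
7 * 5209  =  36463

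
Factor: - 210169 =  - 210169^1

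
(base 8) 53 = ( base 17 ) 29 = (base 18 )27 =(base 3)1121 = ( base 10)43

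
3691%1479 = 733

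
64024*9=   576216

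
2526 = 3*842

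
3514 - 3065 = 449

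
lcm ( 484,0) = 0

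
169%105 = 64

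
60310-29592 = 30718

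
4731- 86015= -81284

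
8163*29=236727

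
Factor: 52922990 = 2^1*5^1 *61^1*101^1*859^1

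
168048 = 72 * 2334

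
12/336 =1/28 = 0.04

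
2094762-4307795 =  - 2213033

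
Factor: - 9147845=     -  5^1 * 7^1*47^1*67^1*83^1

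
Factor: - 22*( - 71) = 1562 =2^1*11^1*  71^1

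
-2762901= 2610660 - 5373561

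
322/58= 161/29 = 5.55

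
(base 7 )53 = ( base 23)1f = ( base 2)100110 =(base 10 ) 38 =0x26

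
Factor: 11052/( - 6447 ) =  - 12/7 = -2^2*3^1 * 7^( - 1)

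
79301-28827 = 50474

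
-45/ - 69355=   9/13871 = 0.00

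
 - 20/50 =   -  1 + 3/5 = -0.40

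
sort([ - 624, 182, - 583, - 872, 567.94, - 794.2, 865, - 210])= [ - 872 , - 794.2,  -  624, - 583,-210,182,567.94, 865]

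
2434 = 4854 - 2420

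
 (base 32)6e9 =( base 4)1213021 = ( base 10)6601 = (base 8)14711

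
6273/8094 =2091/2698 = 0.78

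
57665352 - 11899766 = 45765586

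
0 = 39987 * 0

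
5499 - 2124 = 3375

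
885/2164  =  885/2164 = 0.41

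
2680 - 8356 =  - 5676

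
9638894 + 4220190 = 13859084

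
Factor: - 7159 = - 7159^1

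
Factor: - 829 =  - 829^1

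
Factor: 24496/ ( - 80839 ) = - 2^4*11^( - 1) * 1531^1*7349^( - 1) 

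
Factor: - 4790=  -  2^1*5^1  *  479^1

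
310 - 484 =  - 174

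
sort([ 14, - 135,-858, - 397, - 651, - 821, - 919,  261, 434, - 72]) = [-919, - 858,  -  821, - 651,- 397, - 135, - 72, 14,261, 434 ] 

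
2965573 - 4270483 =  - 1304910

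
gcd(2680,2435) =5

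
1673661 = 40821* 41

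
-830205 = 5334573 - 6164778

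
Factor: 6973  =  19^1*367^1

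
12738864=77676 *164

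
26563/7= 26563/7 = 3794.71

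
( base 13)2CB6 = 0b1100110101011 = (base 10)6571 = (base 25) ACL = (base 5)202241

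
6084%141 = 21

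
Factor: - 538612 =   -  2^2*19^2*373^1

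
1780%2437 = 1780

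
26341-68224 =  - 41883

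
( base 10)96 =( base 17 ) 5B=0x60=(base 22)48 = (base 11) 88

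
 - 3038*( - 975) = 2962050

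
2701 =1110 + 1591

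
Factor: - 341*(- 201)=3^1 * 11^1*31^1 * 67^1 = 68541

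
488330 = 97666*5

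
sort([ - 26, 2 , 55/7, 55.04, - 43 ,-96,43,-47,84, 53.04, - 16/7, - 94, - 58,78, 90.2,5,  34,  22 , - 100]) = [ - 100 , - 96, - 94, - 58, - 47, - 43, - 26, - 16/7, 2, 5,55/7,22, 34 , 43, 53.04,55.04, 78, 84,90.2]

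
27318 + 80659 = 107977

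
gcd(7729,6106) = 1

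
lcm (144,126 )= 1008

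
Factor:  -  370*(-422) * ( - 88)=-2^5*5^1*11^1 * 37^1*211^1 = -13740320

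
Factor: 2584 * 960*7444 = 2^11*3^1*5^1 * 17^1*19^1*1861^1 = 18465884160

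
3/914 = 3/914 = 0.00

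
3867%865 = 407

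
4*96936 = 387744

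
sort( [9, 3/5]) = [ 3/5, 9]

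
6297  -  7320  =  -1023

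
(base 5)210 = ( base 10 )55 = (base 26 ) 23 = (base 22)2b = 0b110111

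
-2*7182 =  - 14364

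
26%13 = 0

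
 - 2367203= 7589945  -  9957148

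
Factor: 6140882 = 2^1*11^1 * 279131^1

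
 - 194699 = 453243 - 647942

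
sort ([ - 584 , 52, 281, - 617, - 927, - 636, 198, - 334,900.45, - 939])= [ - 939, - 927, - 636 , - 617, - 584, - 334, 52, 198, 281, 900.45 ] 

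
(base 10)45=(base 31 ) 1E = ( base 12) 39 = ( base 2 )101101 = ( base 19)27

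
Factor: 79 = 79^1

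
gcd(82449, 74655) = 9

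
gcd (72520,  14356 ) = 148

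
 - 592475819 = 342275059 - 934750878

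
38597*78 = 3010566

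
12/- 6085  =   - 12/6085 = -  0.00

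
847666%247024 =106594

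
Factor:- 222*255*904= - 2^4*3^2*5^1*17^1*37^1 * 113^1=- 51175440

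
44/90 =22/45 = 0.49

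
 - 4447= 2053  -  6500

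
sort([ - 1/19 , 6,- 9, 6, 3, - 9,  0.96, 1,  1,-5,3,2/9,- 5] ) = [ - 9, - 9, - 5, - 5, - 1/19,  2/9,0.96,1, 1, 3,3, 6, 6 ] 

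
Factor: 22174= 2^1* 11087^1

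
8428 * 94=792232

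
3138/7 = 3138/7 =448.29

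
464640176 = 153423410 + 311216766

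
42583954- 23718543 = 18865411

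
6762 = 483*14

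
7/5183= 7/5183= 0.00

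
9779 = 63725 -53946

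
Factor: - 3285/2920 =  - 9/8 =- 2^( - 3)*3^2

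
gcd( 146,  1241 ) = 73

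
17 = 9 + 8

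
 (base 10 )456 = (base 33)dr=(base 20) 12G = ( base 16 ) 1C8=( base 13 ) 291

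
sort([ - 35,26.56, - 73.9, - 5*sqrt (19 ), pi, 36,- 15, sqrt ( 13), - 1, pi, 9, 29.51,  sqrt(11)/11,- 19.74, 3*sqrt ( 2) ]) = [ - 73.9 ,  -  35, - 5*sqrt( 19), - 19.74, - 15, - 1, sqrt(11 )/11, pi, pi, sqrt( 13 ), 3*sqrt( 2), 9, 26.56, 29.51,36]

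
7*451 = 3157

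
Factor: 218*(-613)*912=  - 2^5*3^1*19^1 *109^1* 613^1 = - 121874208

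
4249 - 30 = 4219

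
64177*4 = 256708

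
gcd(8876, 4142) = 2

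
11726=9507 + 2219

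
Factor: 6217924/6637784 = 1554481/1659446 = 2^(-1) * 37^1*42013^1*829723^(-1 )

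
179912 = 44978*4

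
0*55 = 0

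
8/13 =8/13 = 0.62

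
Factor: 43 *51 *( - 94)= - 206142 = - 2^1*3^1*17^1*43^1*47^1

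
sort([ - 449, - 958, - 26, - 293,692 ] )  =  [ - 958, -449, - 293, - 26,692 ]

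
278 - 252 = 26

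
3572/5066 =1786/2533= 0.71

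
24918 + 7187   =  32105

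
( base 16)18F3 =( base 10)6387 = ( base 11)4887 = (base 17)151c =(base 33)5SI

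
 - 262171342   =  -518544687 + 256373345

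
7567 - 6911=656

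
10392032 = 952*10916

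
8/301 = 8/301=0.03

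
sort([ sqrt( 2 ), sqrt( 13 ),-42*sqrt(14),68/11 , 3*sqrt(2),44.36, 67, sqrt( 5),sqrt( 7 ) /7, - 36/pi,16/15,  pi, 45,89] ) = [ - 42 * sqrt( 14 ),-36/pi,sqrt(7)/7,16/15,  sqrt ( 2),sqrt( 5 ) , pi,sqrt( 13), 3 * sqrt(2),68/11,  44.36,45,67,89 ]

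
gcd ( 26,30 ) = 2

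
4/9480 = 1/2370=   0.00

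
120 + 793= 913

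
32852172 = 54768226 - 21916054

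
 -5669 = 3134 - 8803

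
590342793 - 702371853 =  - 112029060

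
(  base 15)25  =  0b100011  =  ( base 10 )35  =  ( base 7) 50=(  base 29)16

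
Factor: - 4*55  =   - 2^2 * 5^1*11^1 = - 220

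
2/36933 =2/36933 = 0.00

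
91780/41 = 91780/41=2238.54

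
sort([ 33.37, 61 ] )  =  [ 33.37, 61 ]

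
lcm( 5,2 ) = 10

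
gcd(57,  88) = 1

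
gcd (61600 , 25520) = 880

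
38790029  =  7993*4853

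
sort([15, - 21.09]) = [  -  21.09, 15]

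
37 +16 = 53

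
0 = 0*711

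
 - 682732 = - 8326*82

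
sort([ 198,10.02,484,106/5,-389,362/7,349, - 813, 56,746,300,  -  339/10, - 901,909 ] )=[-901, - 813, - 389, - 339/10,10.02, 106/5  ,  362/7, 56, 198,300,  349,484,746,  909] 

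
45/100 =9/20 = 0.45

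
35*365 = 12775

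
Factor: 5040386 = 2^1*13^1*193861^1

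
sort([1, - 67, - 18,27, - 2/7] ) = [-67, -18,-2/7,1, 27 ] 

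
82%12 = 10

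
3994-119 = 3875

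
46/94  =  23/47 = 0.49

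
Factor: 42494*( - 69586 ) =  - 2956987484= -2^2*11^1*3163^1*21247^1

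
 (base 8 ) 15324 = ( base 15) 207d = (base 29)84o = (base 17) 16D0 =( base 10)6868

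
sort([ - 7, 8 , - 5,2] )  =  [ - 7, - 5,2,8]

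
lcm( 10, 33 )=330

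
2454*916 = 2247864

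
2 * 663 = 1326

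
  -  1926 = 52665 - 54591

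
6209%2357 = 1495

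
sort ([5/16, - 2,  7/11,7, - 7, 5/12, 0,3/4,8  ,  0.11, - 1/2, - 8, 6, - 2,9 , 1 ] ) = [ - 8, - 7, - 2, - 2, - 1/2,0, 0.11,5/16,5/12,  7/11,3/4,1, 6,7,  8,9] 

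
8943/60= 149+ 1/20 = 149.05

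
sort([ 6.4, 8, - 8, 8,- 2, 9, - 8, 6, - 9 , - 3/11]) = [ - 9, - 8, - 8, - 2, - 3/11, 6,6.4, 8, 8, 9] 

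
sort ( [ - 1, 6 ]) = [ - 1,6 ]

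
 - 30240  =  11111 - 41351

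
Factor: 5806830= 2^1 * 3^1*5^1*41^1*4721^1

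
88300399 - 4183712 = 84116687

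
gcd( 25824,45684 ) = 12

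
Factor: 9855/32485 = 27/89 = 3^3 * 89^( - 1)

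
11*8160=89760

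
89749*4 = 358996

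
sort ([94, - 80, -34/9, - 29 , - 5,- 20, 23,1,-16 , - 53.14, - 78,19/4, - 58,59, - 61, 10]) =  [-80, - 78,  -  61, - 58, - 53.14, - 29, - 20,  -  16 ,- 5, - 34/9 , 1, 19/4,  10,23,59, 94 ]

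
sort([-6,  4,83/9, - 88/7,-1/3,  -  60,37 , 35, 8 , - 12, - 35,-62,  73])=[ - 62, - 60, - 35, - 88/7, - 12 ,  -  6, - 1/3,4 , 8,  83/9, 35,  37,73]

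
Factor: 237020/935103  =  2^2* 3^( - 1)*5^1 *7^1*13^( - 1 )*1693^1 * 23977^( - 1 ) 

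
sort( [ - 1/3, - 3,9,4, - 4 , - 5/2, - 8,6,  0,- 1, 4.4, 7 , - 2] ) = [ - 8, - 4, - 3,-5/2,-2, -1 , - 1/3, 0,4, 4.4,  6,7,  9] 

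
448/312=56/39 = 1.44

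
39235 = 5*7847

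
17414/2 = 8707 = 8707.00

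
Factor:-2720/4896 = -5/9 = - 3^( - 2 )*5^1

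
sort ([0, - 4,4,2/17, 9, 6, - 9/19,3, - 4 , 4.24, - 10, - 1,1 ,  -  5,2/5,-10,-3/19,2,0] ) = [ - 10, - 10, - 5, - 4,-4,-1, - 9/19, -3/19,0, 0,2/17, 2/5,1,2,3,4,4.24,6,9]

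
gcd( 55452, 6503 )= 1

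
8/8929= 8/8929 = 0.00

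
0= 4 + -4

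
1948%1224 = 724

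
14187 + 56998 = 71185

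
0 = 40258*0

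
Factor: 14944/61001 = 2^5*467^1 * 61001^(-1 ) 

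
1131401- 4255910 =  - 3124509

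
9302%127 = 31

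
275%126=23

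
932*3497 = 3259204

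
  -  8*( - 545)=4360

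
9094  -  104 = 8990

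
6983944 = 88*79363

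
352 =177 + 175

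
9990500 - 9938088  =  52412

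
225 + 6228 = 6453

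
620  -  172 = 448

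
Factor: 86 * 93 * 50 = 2^2*3^1*5^2*31^1*43^1 = 399900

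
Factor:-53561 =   -  19^1*  2819^1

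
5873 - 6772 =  - 899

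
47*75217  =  3535199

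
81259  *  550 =44692450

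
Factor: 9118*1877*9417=2^1*3^1*43^1*47^1 *73^1*97^1 *1877^1 = 161167114662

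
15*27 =405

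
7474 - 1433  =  6041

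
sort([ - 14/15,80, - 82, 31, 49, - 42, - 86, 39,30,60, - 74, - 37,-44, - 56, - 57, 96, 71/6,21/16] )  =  [-86, - 82, - 74, - 57, - 56, - 44, - 42, - 37, - 14/15, 21/16,  71/6, 30,  31,  39,49,60,80, 96]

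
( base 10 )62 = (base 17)3b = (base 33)1T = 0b111110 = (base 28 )26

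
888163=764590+123573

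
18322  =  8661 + 9661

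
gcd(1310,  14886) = 2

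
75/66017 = 75/66017 = 0.00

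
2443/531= 2443/531= 4.60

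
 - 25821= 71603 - 97424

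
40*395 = 15800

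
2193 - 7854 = - 5661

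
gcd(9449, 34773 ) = 1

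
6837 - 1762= 5075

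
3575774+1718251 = 5294025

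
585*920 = 538200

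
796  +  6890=7686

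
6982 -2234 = 4748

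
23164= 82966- 59802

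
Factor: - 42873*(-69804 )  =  2992706892 = 2^2*3^3*7^1*31^1*277^1*461^1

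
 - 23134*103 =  - 2382802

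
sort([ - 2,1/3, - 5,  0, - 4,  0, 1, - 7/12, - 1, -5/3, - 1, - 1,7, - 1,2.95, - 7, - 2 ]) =[ - 7, - 5, - 4, - 2, - 2,-5/3,-1 , - 1, - 1, - 1 , - 7/12 , 0, 0,1/3 , 1, 2.95, 7 ]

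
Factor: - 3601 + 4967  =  1366= 2^1 *683^1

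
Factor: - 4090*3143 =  - 2^1* 5^1*7^1*409^1*449^1=-12854870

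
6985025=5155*1355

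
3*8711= 26133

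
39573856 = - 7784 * ( - 5084) 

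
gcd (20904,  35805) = 3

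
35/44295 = 7/8859 = 0.00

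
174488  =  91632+82856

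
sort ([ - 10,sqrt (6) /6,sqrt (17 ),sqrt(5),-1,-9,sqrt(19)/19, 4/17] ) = [-10, - 9, - 1,sqrt(19)/19, 4/17, sqrt(6 ) /6,sqrt (5) , sqrt ( 17 ) ] 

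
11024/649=11024/649 = 16.99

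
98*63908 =6262984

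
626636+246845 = 873481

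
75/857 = 75/857  =  0.09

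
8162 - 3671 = 4491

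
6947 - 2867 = 4080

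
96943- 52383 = 44560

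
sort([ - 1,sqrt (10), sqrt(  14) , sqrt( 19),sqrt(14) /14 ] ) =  [ -1, sqrt ( 14) /14, sqrt(10 ) , sqrt(14),sqrt(19)] 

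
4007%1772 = 463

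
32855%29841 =3014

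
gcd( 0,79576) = 79576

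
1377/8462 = 1377/8462= 0.16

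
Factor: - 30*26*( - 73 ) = 2^2*3^1*5^1*13^1*73^1 = 56940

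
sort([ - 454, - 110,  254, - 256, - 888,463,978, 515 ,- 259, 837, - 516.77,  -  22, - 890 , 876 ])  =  [ - 890,  -  888, - 516.77, - 454,  -  259, - 256, - 110, - 22,254, 463, 515, 837, 876, 978 ] 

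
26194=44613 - 18419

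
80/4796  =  20/1199 = 0.02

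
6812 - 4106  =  2706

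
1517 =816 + 701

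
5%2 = 1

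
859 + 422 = 1281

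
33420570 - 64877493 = - 31456923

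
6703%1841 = 1180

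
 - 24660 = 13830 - 38490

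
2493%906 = 681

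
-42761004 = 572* ( - 74757) 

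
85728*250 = 21432000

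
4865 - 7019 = -2154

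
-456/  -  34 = 13 + 7/17 = 13.41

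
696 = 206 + 490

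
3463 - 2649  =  814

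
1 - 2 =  - 1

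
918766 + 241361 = 1160127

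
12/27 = 4/9  =  0.44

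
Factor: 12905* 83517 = 1077786885 = 3^1 * 5^1  *  7^1  *  29^1 * 41^1*89^1*97^1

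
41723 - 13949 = 27774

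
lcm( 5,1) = 5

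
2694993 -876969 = 1818024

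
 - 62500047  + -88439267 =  - 150939314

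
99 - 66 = 33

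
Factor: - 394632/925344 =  - 29/68 = -2^(  -  2)*17^( - 1)*29^1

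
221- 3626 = - 3405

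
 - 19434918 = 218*( - 89151)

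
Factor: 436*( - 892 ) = -2^4*109^1*223^1 = -388912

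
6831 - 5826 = 1005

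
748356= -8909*(  -  84)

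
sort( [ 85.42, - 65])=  [ - 65,85.42]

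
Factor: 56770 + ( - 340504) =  - 283734 = -2^1*3^2*11^1 *1433^1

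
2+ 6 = 8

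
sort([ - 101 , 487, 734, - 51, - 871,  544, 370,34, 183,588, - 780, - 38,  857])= [ - 871, - 780, - 101, - 51, - 38, 34,183,  370, 487, 544, 588, 734,  857 ]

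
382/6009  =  382/6009 = 0.06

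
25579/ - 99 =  - 25579/99 =- 258.37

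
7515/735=501/49 = 10.22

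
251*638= 160138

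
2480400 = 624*3975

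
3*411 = 1233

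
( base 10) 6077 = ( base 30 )6mh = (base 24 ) AD5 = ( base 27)892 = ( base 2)1011110111101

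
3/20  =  3/20 = 0.15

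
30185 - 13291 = 16894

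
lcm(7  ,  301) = 301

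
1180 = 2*590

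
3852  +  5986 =9838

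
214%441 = 214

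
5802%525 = 27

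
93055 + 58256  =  151311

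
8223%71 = 58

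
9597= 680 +8917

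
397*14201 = 5637797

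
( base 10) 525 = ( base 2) 1000001101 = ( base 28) IL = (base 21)140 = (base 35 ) f0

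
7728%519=462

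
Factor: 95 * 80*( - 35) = - 266000 = -2^4*5^3*7^1*19^1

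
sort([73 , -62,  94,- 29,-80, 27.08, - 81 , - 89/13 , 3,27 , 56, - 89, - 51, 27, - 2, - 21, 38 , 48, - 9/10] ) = [ - 89, - 81, - 80 ,-62, - 51, - 29, - 21,-89/13, - 2, - 9/10, 3, 27,27,27.08,38 , 48 , 56,  73,94]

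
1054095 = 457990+596105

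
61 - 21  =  40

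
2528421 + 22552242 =25080663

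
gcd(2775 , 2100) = 75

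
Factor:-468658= - 2^1*31^1*7559^1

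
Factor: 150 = 2^1*3^1*5^2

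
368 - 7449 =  - 7081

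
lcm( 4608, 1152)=4608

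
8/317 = 8/317 =0.03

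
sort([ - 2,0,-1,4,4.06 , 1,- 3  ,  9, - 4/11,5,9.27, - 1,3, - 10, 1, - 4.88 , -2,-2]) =[-10,-4.88, - 3,-2 ,-2,-2,  -  1,-1,  -  4/11,0, 1, 1,  3,4,4.06,5,9, 9.27] 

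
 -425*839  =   - 356575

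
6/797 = 6/797 = 0.01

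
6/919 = 6/919 = 0.01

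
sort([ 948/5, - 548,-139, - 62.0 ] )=[-548, -139,- 62.0, 948/5 ] 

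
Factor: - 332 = -2^2*83^1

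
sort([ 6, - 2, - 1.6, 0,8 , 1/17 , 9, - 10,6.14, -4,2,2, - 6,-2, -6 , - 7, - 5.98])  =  [-10, - 7, - 6, - 6, - 5.98 , - 4, - 2,- 2, - 1.6,0, 1/17, 2, 2 , 6, 6.14,8,9 ] 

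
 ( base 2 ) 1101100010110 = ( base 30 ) 7L4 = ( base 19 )103i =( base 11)5234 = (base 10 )6934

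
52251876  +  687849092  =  740100968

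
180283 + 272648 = 452931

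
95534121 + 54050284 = 149584405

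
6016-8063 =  - 2047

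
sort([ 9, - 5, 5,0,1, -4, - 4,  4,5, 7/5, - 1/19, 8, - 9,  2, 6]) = [ - 9,- 5, - 4, - 4,-1/19, 0, 1 , 7/5, 2,4,5,5,  6, 8 , 9 ] 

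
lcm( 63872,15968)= 63872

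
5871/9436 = 5871/9436 = 0.62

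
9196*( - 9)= - 82764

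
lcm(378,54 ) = 378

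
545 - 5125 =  - 4580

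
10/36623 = 10/36623 = 0.00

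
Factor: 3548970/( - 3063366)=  - 4195/3621 = -3^( -1)*5^1 *17^ ( - 1)*71^( - 1 )*839^1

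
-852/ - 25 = 852/25 = 34.08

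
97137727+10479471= 107617198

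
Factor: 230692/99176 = 107/46=2^( - 1)*23^( - 1)*107^1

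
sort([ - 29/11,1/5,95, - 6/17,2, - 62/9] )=[ - 62/9,-29/11, - 6/17, 1/5, 2,95] 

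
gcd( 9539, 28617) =9539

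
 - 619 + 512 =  - 107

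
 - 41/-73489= 41/73489 = 0.00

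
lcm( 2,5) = 10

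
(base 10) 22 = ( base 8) 26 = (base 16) 16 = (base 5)42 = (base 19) 13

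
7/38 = 7/38= 0.18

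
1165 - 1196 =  - 31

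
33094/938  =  16547/469=35.28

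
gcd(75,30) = 15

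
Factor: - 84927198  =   - 2^1*3^1*14154533^1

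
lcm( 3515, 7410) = 274170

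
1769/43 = 1769/43 =41.14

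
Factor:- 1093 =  - 1093^1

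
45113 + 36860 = 81973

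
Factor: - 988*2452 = -2^4*13^1*19^1 * 613^1 =- 2422576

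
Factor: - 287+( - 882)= -7^1 * 167^1 = - 1169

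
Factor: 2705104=2^4*169069^1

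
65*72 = 4680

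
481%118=9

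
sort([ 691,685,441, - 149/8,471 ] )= [ - 149/8, 441, 471, 685,691]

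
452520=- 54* ( - 8380 ) 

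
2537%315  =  17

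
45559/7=45559/7 = 6508.43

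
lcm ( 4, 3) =12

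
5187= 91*57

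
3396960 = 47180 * 72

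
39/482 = 39/482= 0.08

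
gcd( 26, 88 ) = 2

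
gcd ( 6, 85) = 1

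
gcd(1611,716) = 179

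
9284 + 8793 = 18077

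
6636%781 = 388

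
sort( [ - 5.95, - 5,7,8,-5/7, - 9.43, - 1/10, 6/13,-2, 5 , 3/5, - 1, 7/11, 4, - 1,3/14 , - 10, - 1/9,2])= [  -  10,- 9.43, - 5.95, - 5 ,  -  2,-1, - 1, -5/7, - 1/9,-1/10, 3/14, 6/13,3/5, 7/11,  2, 4, 5, 7, 8]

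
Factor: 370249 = 11^1 * 97^1*347^1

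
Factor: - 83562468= - 2^2*3^1*11^1*317^1*1997^1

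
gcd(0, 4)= 4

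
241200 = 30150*8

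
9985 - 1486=8499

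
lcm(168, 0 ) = 0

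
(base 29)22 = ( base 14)44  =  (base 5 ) 220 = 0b111100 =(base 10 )60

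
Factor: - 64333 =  - 64333^1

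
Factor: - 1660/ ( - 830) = 2^1  =  2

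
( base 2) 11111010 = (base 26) 9G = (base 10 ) 250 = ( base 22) B8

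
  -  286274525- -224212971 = - 62061554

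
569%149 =122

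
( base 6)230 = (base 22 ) 42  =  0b1011010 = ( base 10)90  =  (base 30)30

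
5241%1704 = 129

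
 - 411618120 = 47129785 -458747905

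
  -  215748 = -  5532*39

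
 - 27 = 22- 49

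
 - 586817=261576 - 848393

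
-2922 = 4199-7121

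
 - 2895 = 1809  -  4704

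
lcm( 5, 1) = 5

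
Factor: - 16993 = -16993^1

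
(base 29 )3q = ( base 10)113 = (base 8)161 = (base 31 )3k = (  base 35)38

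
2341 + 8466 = 10807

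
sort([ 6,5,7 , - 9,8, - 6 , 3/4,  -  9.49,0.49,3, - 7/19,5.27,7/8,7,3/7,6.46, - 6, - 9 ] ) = [  -  9.49, - 9,  -  9,  -  6, - 6, - 7/19, 3/7,0.49,3/4,7/8 , 3,  5, 5.27,6 , 6.46,7,7, 8 ]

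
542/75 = 7 + 17/75 = 7.23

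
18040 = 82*220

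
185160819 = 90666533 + 94494286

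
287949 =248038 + 39911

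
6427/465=6427/465 =13.82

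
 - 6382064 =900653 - 7282717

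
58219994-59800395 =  - 1580401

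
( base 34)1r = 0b111101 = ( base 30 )21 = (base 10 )61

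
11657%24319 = 11657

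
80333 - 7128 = 73205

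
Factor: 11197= 11197^1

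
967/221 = 967/221=4.38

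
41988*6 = 251928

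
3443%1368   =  707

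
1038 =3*346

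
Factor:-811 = - 811^1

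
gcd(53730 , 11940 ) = 5970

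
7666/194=39+50/97 = 39.52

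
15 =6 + 9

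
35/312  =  35/312=0.11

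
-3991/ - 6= 665+1/6 =665.17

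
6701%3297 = 107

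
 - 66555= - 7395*9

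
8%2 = 0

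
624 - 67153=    - 66529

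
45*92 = 4140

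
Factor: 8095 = 5^1*1619^1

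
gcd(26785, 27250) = 5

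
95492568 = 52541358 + 42951210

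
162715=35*4649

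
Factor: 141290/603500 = 2^(  -  1)*5^( - 2 )*17^ ( - 1 )*199^1=199/850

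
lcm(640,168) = 13440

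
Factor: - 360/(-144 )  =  2^(-1)*5^1 =5/2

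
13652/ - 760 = -18+7/190= -17.96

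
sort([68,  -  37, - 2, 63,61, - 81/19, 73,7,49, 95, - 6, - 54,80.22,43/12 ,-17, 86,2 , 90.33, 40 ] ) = [ - 54,-37, - 17, - 6  , -81/19, - 2,2,43/12,7,40, 49,61,63, 68,73,80.22, 86,90.33,95 ] 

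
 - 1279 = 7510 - 8789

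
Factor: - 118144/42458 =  - 64/23=-2^6*23^( - 1 ) 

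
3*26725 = 80175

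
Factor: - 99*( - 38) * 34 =127908  =  2^2 * 3^2*11^1*17^1*19^1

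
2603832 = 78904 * 33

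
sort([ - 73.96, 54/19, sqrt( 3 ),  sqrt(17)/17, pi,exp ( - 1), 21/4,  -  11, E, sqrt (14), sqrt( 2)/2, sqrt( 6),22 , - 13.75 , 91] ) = [ - 73.96, - 13.75 , - 11, sqrt (17) /17, exp( - 1), sqrt( 2)/2, sqrt ( 3),  sqrt( 6),E,54/19,pi, sqrt (14), 21/4, 22, 91 ] 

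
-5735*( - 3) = 17205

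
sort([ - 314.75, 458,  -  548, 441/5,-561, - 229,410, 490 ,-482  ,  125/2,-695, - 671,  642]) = [-695, - 671, - 561,-548, - 482, - 314.75 ,-229,125/2, 441/5,410, 458 , 490, 642]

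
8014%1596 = 34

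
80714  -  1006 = 79708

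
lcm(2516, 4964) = 183668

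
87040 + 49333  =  136373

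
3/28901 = 3/28901 =0.00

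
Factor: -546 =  - 2^1*3^1*7^1*13^1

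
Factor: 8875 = 5^3* 71^1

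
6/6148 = 3/3074 = 0.00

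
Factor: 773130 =2^1*3^1*5^1 * 25771^1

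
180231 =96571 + 83660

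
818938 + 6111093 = 6930031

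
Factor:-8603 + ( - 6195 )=-14798= - 2^1*7^2* 151^1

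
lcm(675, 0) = 0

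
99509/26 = 3827+7/26 = 3827.27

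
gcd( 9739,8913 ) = 1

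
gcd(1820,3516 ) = 4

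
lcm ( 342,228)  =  684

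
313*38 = 11894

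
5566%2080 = 1406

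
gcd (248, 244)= 4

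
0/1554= 0 = 0.00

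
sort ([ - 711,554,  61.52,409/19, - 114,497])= [ - 711, - 114,409/19,  61.52,497  ,  554]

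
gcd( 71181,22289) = 719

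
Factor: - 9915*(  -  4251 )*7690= 2^1 * 3^2*5^2 * 13^1*109^1*661^1 *769^1 = 324123233850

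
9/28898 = 9/28898 = 0.00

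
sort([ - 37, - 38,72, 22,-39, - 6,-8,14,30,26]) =[-39 , - 38, - 37, -8, - 6, 14,22,26,30,72]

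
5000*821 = 4105000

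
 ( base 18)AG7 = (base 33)384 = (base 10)3535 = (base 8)6717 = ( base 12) 2067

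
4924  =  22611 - 17687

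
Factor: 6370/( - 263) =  - 2^1*5^1*7^2*13^1*263^( - 1)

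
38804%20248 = 18556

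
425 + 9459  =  9884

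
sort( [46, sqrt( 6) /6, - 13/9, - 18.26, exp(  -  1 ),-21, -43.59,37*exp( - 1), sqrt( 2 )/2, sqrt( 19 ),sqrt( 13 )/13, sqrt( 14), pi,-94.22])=[ - 94.22, - 43.59, - 21 , - 18.26, - 13/9 , sqrt( 13 )/13,exp(  -  1),sqrt ( 6 )/6, sqrt( 2 )/2, pi, sqrt(14), sqrt( 19),37 *exp( - 1 ),46 ] 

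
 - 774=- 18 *43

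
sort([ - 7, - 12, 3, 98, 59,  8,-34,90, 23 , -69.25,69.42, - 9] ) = [ - 69.25 , - 34, - 12,-9, - 7, 3,8,  23, 59, 69.42,90,98 ] 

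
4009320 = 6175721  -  2166401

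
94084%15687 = 15649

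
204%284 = 204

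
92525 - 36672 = 55853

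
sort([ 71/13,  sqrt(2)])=[sqrt( 2), 71/13] 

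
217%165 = 52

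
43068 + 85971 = 129039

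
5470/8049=5470/8049 = 0.68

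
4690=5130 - 440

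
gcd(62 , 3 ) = 1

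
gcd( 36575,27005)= 55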